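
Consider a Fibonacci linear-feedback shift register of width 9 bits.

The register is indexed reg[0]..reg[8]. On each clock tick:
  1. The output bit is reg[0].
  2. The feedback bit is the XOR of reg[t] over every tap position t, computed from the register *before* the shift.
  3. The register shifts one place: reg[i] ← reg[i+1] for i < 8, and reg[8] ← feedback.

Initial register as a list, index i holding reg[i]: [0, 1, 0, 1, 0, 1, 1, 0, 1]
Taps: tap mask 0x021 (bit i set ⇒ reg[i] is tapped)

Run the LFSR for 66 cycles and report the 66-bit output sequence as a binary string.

step | reg (before) | out | fb
   0 | 010101101 | 0 | 1
   1 | 101011011 | 1 | 0
   2 | 010110110 | 0 | 0
   3 | 101101100 | 1 | 0
   4 | 011011000 | 0 | 1
   5 | 110110001 | 1 | 1
   6 | 101100011 | 1 | 1
   7 | 011000111 | 0 | 0
   8 | 110001110 | 1 | 0
   9 | 100011100 | 1 | 0
  10 | 000111000 | 0 | 1
  11 | 001110001 | 0 | 0
  12 | 011100010 | 0 | 0
  13 | 111000100 | 1 | 1
  14 | 110001001 | 1 | 0
  15 | 100010010 | 1 | 1
  16 | 000100101 | 0 | 0
  17 | 001001010 | 0 | 1
  18 | 010010101 | 0 | 0
  19 | 100101010 | 1 | 0
  20 | 001010100 | 0 | 0
  21 | 010101000 | 0 | 1
  22 | 101010001 | 1 | 1
  23 | 010100011 | 0 | 0
  24 | 101000110 | 1 | 1
  25 | 010001101 | 0 | 1
  26 | 100011011 | 1 | 0
  27 | 000110110 | 0 | 0
  28 | 001101100 | 0 | 1
  29 | 011011001 | 0 | 1
  30 | 110110011 | 1 | 1
  31 | 101100111 | 1 | 1
  32 | 011001111 | 0 | 1
  33 | 110011111 | 1 | 0
  34 | 100111110 | 1 | 0
  35 | 001111100 | 0 | 1
  36 | 011111001 | 0 | 1
  37 | 111110011 | 1 | 1
  38 | 111100111 | 1 | 1
  39 | 111001111 | 1 | 0
  40 | 110011110 | 1 | 0
  41 | 100111100 | 1 | 0
  42 | 001111000 | 0 | 1
  43 | 011110001 | 0 | 0
  44 | 111100010 | 1 | 1
  45 | 111000101 | 1 | 1
  46 | 110001011 | 1 | 0
  47 | 100010110 | 1 | 1
  48 | 000101101 | 0 | 1
  49 | 001011011 | 0 | 1
  50 | 010110111 | 0 | 0
  51 | 101101110 | 1 | 0
  52 | 011011100 | 0 | 1
  53 | 110111001 | 1 | 0
  54 | 101110010 | 1 | 1
  55 | 011100101 | 0 | 0
  56 | 111001010 | 1 | 0
  57 | 110010100 | 1 | 1
  58 | 100101001 | 1 | 0
  59 | 001010010 | 0 | 0
  60 | 010100100 | 0 | 0
  61 | 101001000 | 1 | 0
  62 | 010010000 | 0 | 0
  63 | 100100000 | 1 | 1
  64 | 001000001 | 0 | 0
  65 | 010000010 | 0 | 0

010101101100011100010010101000110110011111001111000101101110010100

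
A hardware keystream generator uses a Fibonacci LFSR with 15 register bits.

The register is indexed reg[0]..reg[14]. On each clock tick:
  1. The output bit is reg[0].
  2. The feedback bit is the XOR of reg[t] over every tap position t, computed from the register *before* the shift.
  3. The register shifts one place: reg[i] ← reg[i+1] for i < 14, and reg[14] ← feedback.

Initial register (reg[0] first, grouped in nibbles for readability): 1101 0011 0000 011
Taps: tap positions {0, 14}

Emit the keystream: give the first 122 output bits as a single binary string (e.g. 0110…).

step | reg (before) | out | fb
   0 | 110100110000011 | 1 | 0
   1 | 101001100000110 | 1 | 1
   2 | 010011000001101 | 0 | 1
   3 | 100110000011011 | 1 | 0
   4 | 001100000110110 | 0 | 0
   5 | 011000001101100 | 0 | 0
   6 | 110000011011000 | 1 | 1
   7 | 100000110110001 | 1 | 0
   8 | 000001101100010 | 0 | 0
   9 | 000011011000100 | 0 | 0
  10 | 000110110001000 | 0 | 0
  11 | 001101100010000 | 0 | 0
  12 | 011011000100000 | 0 | 0
  13 | 110110001000000 | 1 | 1
  14 | 101100010000001 | 1 | 0
  15 | 011000100000010 | 0 | 0
  16 | 110001000000100 | 1 | 1
  17 | 100010000001001 | 1 | 0
  18 | 000100000010010 | 0 | 0
  19 | 001000000100100 | 0 | 0
  20 | 010000001001000 | 0 | 0
  21 | 100000010010000 | 1 | 1
  22 | 000000100100001 | 0 | 1
  23 | 000001001000011 | 0 | 1
  24 | 000010010000111 | 0 | 1
  25 | 000100100001111 | 0 | 1
  26 | 001001000011111 | 0 | 1
  27 | 010010000111111 | 0 | 1
  28 | 100100001111111 | 1 | 0
  29 | 001000011111110 | 0 | 0
  30 | 010000111111100 | 0 | 0
  31 | 100001111111000 | 1 | 1
  32 | 000011111110001 | 0 | 1
  33 | 000111111100011 | 0 | 1
  34 | 001111111000111 | 0 | 1
  35 | 011111110001111 | 0 | 1
  36 | 111111100011111 | 1 | 0
  37 | 111111000111110 | 1 | 1
  38 | 111110001111101 | 1 | 0
  39 | 111100011111010 | 1 | 1
  40 | 111000111110101 | 1 | 0
  41 | 110001111101010 | 1 | 1
  42 | 100011111010101 | 1 | 0
  43 | 000111110101010 | 0 | 0
  44 | 001111101010100 | 0 | 0
  45 | 011111010101000 | 0 | 0
  46 | 111110101010000 | 1 | 1
  47 | 111101010100001 | 1 | 0
  48 | 111010101000010 | 1 | 1
  49 | 110101010000101 | 1 | 0
  50 | 101010100001010 | 1 | 1
  51 | 010101000010101 | 0 | 1
  52 | 101010000101011 | 1 | 0
  53 | 010100001010110 | 0 | 0
  54 | 101000010101100 | 1 | 1
  55 | 010000101011001 | 0 | 1
  56 | 100001010110011 | 1 | 0
  57 | 000010101100110 | 0 | 0
  58 | 000101011001100 | 0 | 0
  59 | 001010110011000 | 0 | 0
  60 | 010101100110000 | 0 | 0
  61 | 101011001100000 | 1 | 1
  62 | 010110011000001 | 0 | 1
  63 | 101100110000011 | 1 | 0
  64 | 011001100000110 | 0 | 0
  65 | 110011000001100 | 1 | 1
  66 | 100110000011001 | 1 | 0
  67 | 001100000110010 | 0 | 0
  68 | 011000001100100 | 0 | 0
  69 | 110000011001000 | 1 | 1
  70 | 100000110010001 | 1 | 0
  71 | 000001100100010 | 0 | 0
  72 | 000011001000100 | 0 | 0
  73 | 000110010001000 | 0 | 0
  74 | 001100100010000 | 0 | 0
  75 | 011001000100000 | 0 | 0
  76 | 110010001000000 | 1 | 1
  77 | 100100010000001 | 1 | 0
  78 | 001000100000010 | 0 | 0
  79 | 010001000000100 | 0 | 0
  80 | 100010000001000 | 1 | 1
  81 | 000100000010001 | 0 | 1
  82 | 001000000100011 | 0 | 1
  83 | 010000001000111 | 0 | 1
  84 | 100000010001111 | 1 | 0
  85 | 000000100011110 | 0 | 0
  86 | 000001000111100 | 0 | 0
  87 | 000010001111000 | 0 | 0
  88 | 000100011110000 | 0 | 0
  89 | 001000111100000 | 0 | 0
  90 | 010001111000000 | 0 | 0
  91 | 100011110000000 | 1 | 1
  92 | 000111100000001 | 0 | 1
  93 | 001111000000011 | 0 | 1
  94 | 011110000000111 | 0 | 1
  95 | 111100000001111 | 1 | 0
  96 | 111000000011110 | 1 | 1
  97 | 110000000111101 | 1 | 0
  98 | 100000001111010 | 1 | 1
  99 | 000000011110101 | 0 | 1
 100 | 000000111101011 | 0 | 1
 101 | 000001111010111 | 0 | 1
 102 | 000011110101111 | 0 | 1
 103 | 000111101011111 | 0 | 1
 104 | 001111010111111 | 0 | 1
 105 | 011110101111111 | 0 | 1
 106 | 111101011111111 | 1 | 0
 107 | 111010111111110 | 1 | 1
 108 | 110101111111101 | 1 | 0
 109 | 101011111111010 | 1 | 1
 110 | 010111111110101 | 0 | 1
 111 | 101111111101011 | 1 | 0
 112 | 011111111010110 | 0 | 0
 113 | 111111110101100 | 1 | 1
 114 | 111111101011001 | 1 | 0
 115 | 111111010110010 | 1 | 1
 116 | 111110101100101 | 1 | 0
 117 | 111101011001010 | 1 | 1
 118 | 111010110010101 | 1 | 0
 119 | 110101100101010 | 1 | 1
 120 | 101011001010101 | 1 | 0
 121 | 010110010101010 | 0 | 0

11010011000001101100010000001001000011111110001111101010100001010110011000001100100010000001000111100000001111010111111110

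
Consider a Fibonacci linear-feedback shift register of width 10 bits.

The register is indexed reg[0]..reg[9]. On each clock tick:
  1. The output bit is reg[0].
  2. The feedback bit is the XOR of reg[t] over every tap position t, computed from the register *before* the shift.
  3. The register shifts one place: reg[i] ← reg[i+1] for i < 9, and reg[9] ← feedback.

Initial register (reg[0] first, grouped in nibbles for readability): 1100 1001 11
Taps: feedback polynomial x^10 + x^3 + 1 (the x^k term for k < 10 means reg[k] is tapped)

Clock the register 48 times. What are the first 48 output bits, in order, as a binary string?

tick  register→output (feedback)
  0  1100100111→1 (1)
  1  1001001111→1 (0)
  2  0010011110→0 (0)
  3  0100111100→0 (0)
  4  1001111000→1 (0)
  5  0011110000→0 (1)
  6  0111100001→0 (1)
  7  1111000011→1 (0)
  8  1110000110→1 (1)
  9  1100001101→1 (1)
 10  1000011011→1 (1)
 11  0000110111→0 (0)
 12  0001101110→0 (1)
 13  0011011101→0 (1)
 14  0110111011→0 (0)
 15  1101110110→1 (0)
 16  1011101100→1 (0)
 17  0111011000→0 (1)
 18  1110110001→1 (1)
 19  1101100011→1 (0)
 20  1011000110→1 (0)
 21  0110001100→0 (0)
 22  1100011000→1 (1)
 23  1000110001→1 (1)
 24  0001100011→0 (1)
 25  0011000111→0 (1)
 26  0110001111→0 (0)
 27  1100011110→1 (1)
 28  1000111101→1 (1)
 29  0001111011→0 (1)
 30  0011110111→0 (1)
 31  0111101111→0 (1)
 32  1111011111→1 (0)
 33  1110111110→1 (1)
 34  1101111101→1 (0)
 35  1011111010→1 (0)
 36  0111110100→0 (1)
 37  1111101001→1 (0)
 38  1111010010→1 (0)
 39  1110100100→1 (1)
 40  1101001001→1 (0)
 41  1010010010→1 (1)
 42  0100100101→0 (0)
 43  1001001010→1 (0)
 44  0010010100→0 (0)
 45  0100101000→0 (0)
 46  1001010000→1 (0)
 47  0010100000→0 (0)

110010011110000110111011000110001111011111010010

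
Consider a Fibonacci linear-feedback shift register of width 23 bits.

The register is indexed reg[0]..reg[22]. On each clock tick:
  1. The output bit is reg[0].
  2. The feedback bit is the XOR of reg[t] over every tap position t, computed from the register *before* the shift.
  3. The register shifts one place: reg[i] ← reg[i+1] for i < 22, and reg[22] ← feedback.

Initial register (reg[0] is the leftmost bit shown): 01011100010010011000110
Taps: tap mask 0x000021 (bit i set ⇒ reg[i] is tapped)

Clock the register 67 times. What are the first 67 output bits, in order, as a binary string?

k : reg_k → out_k, fb_k
0: 01011100010010011000110 → 0, fb=1
1: 10111000100100110001101 → 1, fb=1
2: 01110001001001100011011 → 0, fb=0
3: 11100010010011000110110 → 1, fb=1
4: 11000100100110001101101 → 1, fb=0
5: 10001001001100011011010 → 1, fb=1
6: 00010010011000110110101 → 0, fb=0
7: 00100100110001101101010 → 0, fb=1
8: 01001001100011011010101 → 0, fb=0
9: 10010011000110110101010 → 1, fb=1
10: 00100110001101101010101 → 0, fb=1
11: 01001100011011010101011 → 0, fb=1
12: 10011000110110101010111 → 1, fb=1
13: 00110001101101010101111 → 0, fb=0
14: 01100011011010101011110 → 0, fb=0
15: 11000110110101010111100 → 1, fb=0
16: 10001101101010101111000 → 1, fb=0
17: 00011011010101011110000 → 0, fb=0
18: 00110110101010111100000 → 0, fb=1
19: 01101101010101111000001 → 0, fb=1
20: 11011010101011110000011 → 1, fb=1
21: 10110101010111100000111 → 1, fb=0
22: 01101010101111000001110 → 0, fb=0
23: 11010101011110000011100 → 1, fb=0
24: 10101010111100000111000 → 1, fb=1
25: 01010101111000001110001 → 0, fb=1
26: 10101011110000011100011 → 1, fb=1
27: 01010111100000111000111 → 0, fb=1
28: 10101111000001110001111 → 1, fb=0
29: 01011110000011100011110 → 0, fb=1
30: 10111100000111000111101 → 1, fb=0
31: 01111000001110001111010 → 0, fb=0
32: 11110000011100011110100 → 1, fb=1
33: 11100000111000111101001 → 1, fb=1
34: 11000001110001111010011 → 1, fb=1
35: 10000011100011110100111 → 1, fb=1
36: 00000111000111101001111 → 0, fb=1
37: 00001110001111010011111 → 0, fb=1
38: 00011100011110100111111 → 0, fb=1
39: 00111000111101001111111 → 0, fb=0
40: 01110001111010011111110 → 0, fb=0
41: 11100011110100111111100 → 1, fb=1
42: 11000111101001111111001 → 1, fb=0
43: 10001111010011111110010 → 1, fb=0
44: 00011110100111111100100 → 0, fb=1
45: 00111101001111111001001 → 0, fb=1
46: 01111010011111110010011 → 0, fb=0
47: 11110100111111100100110 → 1, fb=0
48: 11101001111111001001100 → 1, fb=1
49: 11010011111110010011001 → 1, fb=1
50: 10100111111100100110011 → 1, fb=0
51: 01001111111001001100110 → 0, fb=1
52: 10011111110010011001101 → 1, fb=0
53: 00111111100100110011010 → 0, fb=1
54: 01111111001001100110101 → 0, fb=1
55: 11111110010011001101011 → 1, fb=0
56: 11111100100110011010110 → 1, fb=0
57: 11111001001100110101100 → 1, fb=1
58: 11110010011001101011001 → 1, fb=1
59: 11100100110011010110011 → 1, fb=0
60: 11001001100110101100110 → 1, fb=1
61: 10010011001101011001101 → 1, fb=1
62: 00100110011010110011011 → 0, fb=1
63: 01001100110101100110111 → 0, fb=1
64: 10011001101011001101111 → 1, fb=1
65: 00110011010110011011111 → 0, fb=0
66: 01100110101100110111110 → 0, fb=1

0101110001001001100011011010101011110000011100011110100111111100100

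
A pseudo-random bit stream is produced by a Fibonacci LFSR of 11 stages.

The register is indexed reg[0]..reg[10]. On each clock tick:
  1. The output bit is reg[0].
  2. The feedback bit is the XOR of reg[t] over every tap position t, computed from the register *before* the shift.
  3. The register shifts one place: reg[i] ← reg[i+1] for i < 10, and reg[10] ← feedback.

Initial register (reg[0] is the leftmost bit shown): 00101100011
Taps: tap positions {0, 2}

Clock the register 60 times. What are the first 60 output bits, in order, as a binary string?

step | reg (before) | out | fb
   0 | 00101100011 | 0 | 1
   1 | 01011000111 | 0 | 0
   2 | 10110001110 | 1 | 0
   3 | 01100011100 | 0 | 1
   4 | 11000111001 | 1 | 1
   5 | 10001110011 | 1 | 1
   6 | 00011100111 | 0 | 0
   7 | 00111001110 | 0 | 1
   8 | 01110011101 | 0 | 1
   9 | 11100111011 | 1 | 0
  10 | 11001110110 | 1 | 1
  11 | 10011101101 | 1 | 1
  12 | 00111011011 | 0 | 1
  13 | 01110110111 | 0 | 1
  14 | 11101101111 | 1 | 0
  15 | 11011011110 | 1 | 1
  16 | 10110111101 | 1 | 0
  17 | 01101111010 | 0 | 1
  18 | 11011110101 | 1 | 1
  19 | 10111101011 | 1 | 0
  20 | 01111010110 | 0 | 1
  21 | 11110101101 | 1 | 0
  22 | 11101011010 | 1 | 0
  23 | 11010110100 | 1 | 1
  24 | 10101101001 | 1 | 0
  25 | 01011010010 | 0 | 0
  26 | 10110100100 | 1 | 0
  27 | 01101001000 | 0 | 1
  28 | 11010010001 | 1 | 1
  29 | 10100100011 | 1 | 0
  30 | 01001000110 | 0 | 0
  31 | 10010001100 | 1 | 1
  32 | 00100011001 | 0 | 1
  33 | 01000110011 | 0 | 0
  34 | 10001100110 | 1 | 1
  35 | 00011001101 | 0 | 0
  36 | 00110011010 | 0 | 1
  37 | 01100110101 | 0 | 1
  38 | 11001101011 | 1 | 1
  39 | 10011010111 | 1 | 1
  40 | 00110101111 | 0 | 1
  41 | 01101011111 | 0 | 1
  42 | 11010111111 | 1 | 1
  43 | 10101111111 | 1 | 0
  44 | 01011111110 | 0 | 0
  45 | 10111111100 | 1 | 0
  46 | 01111111000 | 0 | 1
  47 | 11111110001 | 1 | 0
  48 | 11111100010 | 1 | 0
  49 | 11111000100 | 1 | 0
  50 | 11110001000 | 1 | 0
  51 | 11100010000 | 1 | 0
  52 | 11000100000 | 1 | 1
  53 | 10001000001 | 1 | 1
  54 | 00010000011 | 0 | 0
  55 | 00100000110 | 0 | 1
  56 | 01000001101 | 0 | 0
  57 | 10000011010 | 1 | 1
  58 | 00000110101 | 0 | 0
  59 | 00001101010 | 0 | 0

001011000111001110110111101011010010001100110101111111000100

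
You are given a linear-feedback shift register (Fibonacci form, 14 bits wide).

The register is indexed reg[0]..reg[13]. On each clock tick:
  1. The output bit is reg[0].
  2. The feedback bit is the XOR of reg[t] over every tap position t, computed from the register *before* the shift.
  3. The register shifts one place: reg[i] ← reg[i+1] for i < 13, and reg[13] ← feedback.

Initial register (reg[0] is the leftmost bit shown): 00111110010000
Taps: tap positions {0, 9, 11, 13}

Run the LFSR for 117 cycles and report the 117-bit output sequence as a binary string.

tick  register→output (feedback)
  0  00111110010000→0 (1)
  1  01111100100001→0 (1)
  2  11111001000011→1 (0)
  3  11110010000110→1 (0)
  4  11100100001100→1 (0)
  5  11001000011000→1 (0)
  6  10010000110000→1 (0)
  7  00100001100000→0 (0)
  8  01000011000000→0 (0)
  9  10000110000000→1 (1)
 10  00001100000001→0 (1)
 11  00011000000011→0 (1)
 12  00110000000111→0 (0)
 13  01100000001110→0 (1)
 14  11000000011101→1 (0)
 15  10000000111010→1 (0)
 16  00000001110100→0 (0)
 17  00000011101000→0 (0)
 18  00000111010000→0 (1)
 19  00001110100001→0 (1)
 20  00011101000011→0 (1)
 21  00111010000111→0 (0)
 22  01110100001110→0 (1)
 23  11101000011101→1 (0)
 24  11010000111010→1 (0)
 25  10100001110100→1 (1)
 26  01000011101001→0 (1)
 27  10000111010011→1 (1)
 28  00001110100111→0 (0)
 29  00011101001110→0 (1)
 30  00111010011101→0 (1)
 31  01110100111011→0 (0)
 32  11101001110110→1 (1)
 33  11010011101101→1 (1)
 34  10100111011011→1 (1)
 35  01001110110111→0 (1)
 36  10011101101111→1 (1)
 37  00111011011111→0 (1)
 38  01110110111111→0 (1)
 39  11101101111111→1 (0)
 40  11011011111110→1 (1)
 41  10110111111101→1 (0)
 42  01101111111010→0 (1)
 43  11011111110101→1 (0)
 44  10111111101010→1 (1)
 45  01111111010101→0 (1)
 46  11111110101011→1 (0)
 47  11111101010110→1 (1)
 48  11111010101101→1 (1)
 49  11110101011011→1 (1)
 50  11101010110111→1 (0)
 51  11010101101110→1 (0)
 52  10101011011100→1 (1)
 53  01010110111001→0 (0)
 54  10101101110010→1 (0)
 55  01011011100100→0 (1)
 56  10110111001001→1 (0)
 57  01101110010010→0 (1)
 58  11011100100101→1 (1)
 59  10111001001011→1 (0)
 60  01110010010110→0 (0)
 61  11100100101100→1 (0)
 62  11001001011000→1 (0)
 63  10010010110000→1 (0)
 64  00100101100000→0 (0)
 65  01001011000000→0 (0)
 66  10010110000000→1 (1)
 67  00101100000001→0 (1)
 68  01011000000011→0 (1)
 69  10110000000111→1 (1)
 70  01100000001111→0 (0)
 71  11000000011110→1 (1)
 72  10000000111101→1 (0)
 73  00000001111010→0 (1)
 74  00000011110101→0 (1)
 75  00000111101011→0 (1)
 76  00001111010111→0 (1)
 77  00011110101111→0 (0)
 78  00111101011110→0 (0)
 79  01111010111100→0 (0)
 80  11110101111000→1 (0)
 81  11101011110000→1 (0)
 82  11010111100000→1 (1)
 83  10101111000001→1 (0)
 84  01011110000010→0 (0)
 85  10111100000100→1 (0)
 86  01111000001000→0 (0)
 87  11110000010000→1 (0)
 88  11100000100000→1 (1)
 89  11000001000001→1 (0)
 90  10000010000010→1 (1)
 91  00000100000101→0 (0)
 92  00001000001010→0 (0)
 93  00010000010100→0 (0)
 94  00100000101000→0 (0)
 95  01000001010000→0 (1)
 96  10000010100001→1 (0)
 97  00000101000010→0 (0)
 98  00001010000100→0 (1)
 99  00010100001001→0 (1)
100  00101000010011→0 (0)
101  01010000100110→0 (1)
102  10100001001101→1 (1)
103  01000010011011→0 (0)
104  10000100110110→1 (1)
105  00001001101101→0 (0)
106  00010011011010→0 (1)
107  00100110110101→0 (1)
108  01001101101011→0 (1)
109  10011011010111→1 (0)
110  00110110101110→0 (1)
111  01101101011101→0 (1)
112  11011010111011→1 (1)
113  10110101110111→1 (0)
114  01101011101110→0 (1)
115  11010111011101→1 (0)
116  10101110111010→1 (0)

001111100100001100000001110100001110100111011011111110101011011100100101100000001111010111100000100000101000010011011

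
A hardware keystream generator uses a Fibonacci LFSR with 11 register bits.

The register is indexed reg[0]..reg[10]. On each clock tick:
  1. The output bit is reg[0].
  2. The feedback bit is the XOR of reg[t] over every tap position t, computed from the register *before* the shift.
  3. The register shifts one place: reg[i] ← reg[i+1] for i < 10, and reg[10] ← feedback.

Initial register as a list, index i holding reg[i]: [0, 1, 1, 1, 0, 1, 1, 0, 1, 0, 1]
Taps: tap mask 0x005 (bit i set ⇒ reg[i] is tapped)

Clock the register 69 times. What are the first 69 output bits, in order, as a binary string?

011101101011010110001100011101111011010100101100001100111001111110111

k : reg_k → out_k, fb_k
0: 01110110101 → 0, fb=1
1: 11101101011 → 1, fb=0
2: 11011010110 → 1, fb=1
3: 10110101101 → 1, fb=0
4: 01101011010 → 0, fb=1
5: 11010110101 → 1, fb=1
6: 10101101011 → 1, fb=0
7: 01011010110 → 0, fb=0
8: 10110101100 → 1, fb=0
9: 01101011000 → 0, fb=1
10: 11010110001 → 1, fb=1
11: 10101100011 → 1, fb=0
12: 01011000110 → 0, fb=0
13: 10110001100 → 1, fb=0
14: 01100011000 → 0, fb=1
15: 11000110001 → 1, fb=1
16: 10001100011 → 1, fb=1
17: 00011000111 → 0, fb=0
18: 00110001110 → 0, fb=1
19: 01100011101 → 0, fb=1
20: 11000111011 → 1, fb=1
21: 10001110111 → 1, fb=1
22: 00011101111 → 0, fb=0
23: 00111011110 → 0, fb=1
24: 01110111101 → 0, fb=1
25: 11101111011 → 1, fb=0
26: 11011110110 → 1, fb=1
27: 10111101101 → 1, fb=0
28: 01111011010 → 0, fb=1
29: 11110110101 → 1, fb=0
30: 11101101010 → 1, fb=0
31: 11011010100 → 1, fb=1
32: 10110101001 → 1, fb=0
33: 01101010010 → 0, fb=1
34: 11010100101 → 1, fb=1
35: 10101001011 → 1, fb=0
36: 01010010110 → 0, fb=0
37: 10100101100 → 1, fb=0
38: 01001011000 → 0, fb=0
39: 10010110000 → 1, fb=1
40: 00101100001 → 0, fb=1
41: 01011000011 → 0, fb=0
42: 10110000110 → 1, fb=0
43: 01100001100 → 0, fb=1
44: 11000011001 → 1, fb=1
45: 10000110011 → 1, fb=1
46: 00001100111 → 0, fb=0
47: 00011001110 → 0, fb=0
48: 00110011100 → 0, fb=1
49: 01100111001 → 0, fb=1
50: 11001110011 → 1, fb=1
51: 10011100111 → 1, fb=1
52: 00111001111 → 0, fb=1
53: 01110011111 → 0, fb=1
54: 11100111111 → 1, fb=0
55: 11001111110 → 1, fb=1
56: 10011111101 → 1, fb=1
57: 00111111011 → 0, fb=1
58: 01111110111 → 0, fb=1
59: 11111101111 → 1, fb=0
60: 11111011110 → 1, fb=0
61: 11110111100 → 1, fb=0
62: 11101111000 → 1, fb=0
63: 11011110000 → 1, fb=1
64: 10111100001 → 1, fb=0
65: 01111000010 → 0, fb=1
66: 11110000101 → 1, fb=0
67: 11100001010 → 1, fb=0
68: 11000010100 → 1, fb=1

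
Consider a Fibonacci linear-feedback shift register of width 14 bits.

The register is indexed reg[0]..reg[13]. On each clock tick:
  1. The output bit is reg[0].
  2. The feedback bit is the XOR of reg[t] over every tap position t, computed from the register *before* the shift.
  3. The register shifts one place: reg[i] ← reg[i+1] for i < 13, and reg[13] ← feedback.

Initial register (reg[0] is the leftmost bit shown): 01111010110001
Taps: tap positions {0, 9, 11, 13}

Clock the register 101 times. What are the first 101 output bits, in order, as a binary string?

01111010110001011010001110101011001000101011010100000011001100101000111001011101101111011100000010111

tick  register→output (feedback)
  0  01111010110001→0 (0)
  1  11110101100010→1 (1)
  2  11101011000101→1 (1)
  3  11010110001011→1 (0)
  4  10101100010110→1 (1)
  5  01011000101101→0 (0)
  6  10110001011010→1 (0)
  7  01100010110100→0 (0)
  8  11000101101000→1 (1)
  9  10001011010001→1 (1)
 10  00010110100011→0 (1)
 11  00101101000111→0 (0)
 12  01011010001110→0 (1)
 13  10110100011101→1 (0)
 14  01101000111010→0 (1)
 15  11010001110101→1 (0)
 16  10100011101010→1 (1)
 17  01000111010101→0 (1)
 18  10001110101011→1 (0)
 19  00011101010110→0 (0)
 20  00111010101100→0 (1)
 21  01110101011001→0 (0)
 22  11101010110010→1 (0)
 23  11010101100100→1 (0)
 24  10101011001000→1 (1)
 25  01010110010001→0 (0)
 26  10101100100010→1 (1)
 27  01011001000101→0 (0)
 28  10110010001010→1 (1)
 29  01100100010101→0 (1)
 30  11001000101011→1 (0)
 31  10010001010110→1 (1)
 32  00100010101101→0 (0)
 33  01000101011010→0 (1)
 34  10001010110101→1 (0)
 35  00010101101010→0 (0)
 36  00101011010100→0 (0)
 37  01010110101000→0 (0)
 38  10101101010000→1 (0)
 39  01011010100000→0 (0)
 40  10110101000000→1 (1)
 41  01101010000001→0 (1)
 42  11010100000011→1 (0)
 43  10101000000110→1 (0)
 44  01010000001100→0 (1)
 45  10100000011001→1 (1)
 46  01000000110011→0 (0)
 47  10000001100110→1 (0)
 48  00000011001100→0 (1)
 49  00000110011001→0 (0)
 50  00001100110010→0 (1)
 51  00011001100101→0 (0)
 52  00110011001010→0 (0)
 53  01100110010100→0 (0)
 54  11001100101000→1 (1)
 55  10011001010001→1 (1)
 56  00110010100011→0 (1)
 57  01100101000111→0 (0)
 58  11001010001110→1 (0)
 59  10010100011100→1 (1)
 60  00101000111001→0 (0)
 61  01010001110010→0 (1)
 62  10100011100101→1 (1)
 63  01000111001011→0 (1)
 64  10001110010111→1 (0)
 65  00011100101110→0 (1)
 66  00111001011101→0 (1)
 67  01110010111011→0 (0)
 68  11100101110110→1 (1)
 69  11001011101101→1 (1)
 70  10010111011011→1 (1)
 71  00101110110111→0 (1)
 72  01011101101111→0 (0)
 73  10111011011110→1 (1)
 74  01110110111101→0 (1)
 75  11101101111011→1 (1)
 76  11011011110111→1 (0)
 77  10110111101110→1 (0)
 78  01101111011100→0 (0)
 79  11011110111000→1 (0)
 80  10111101110000→1 (0)
 81  01111011100000→0 (0)
 82  11110111000000→1 (1)
 83  11101110000001→1 (0)
 84  11011100000010→1 (1)
 85  10111000000101→1 (1)
 86  01110000001011→0 (1)
 87  11100000010111→1 (0)
 88  11000000101110→1 (0)
 89  10000001011100→1 (1)
 90  00000010111001→0 (0)
 91  00000101110010→0 (1)
 92  00001011100101→0 (0)
 93  00010111001010→0 (0)
 94  00101110010100→0 (0)
 95  01011100101000→0 (0)
 96  10111001010000→1 (0)
 97  01110010100000→0 (0)
 98  11100101000000→1 (1)
 99  11001010000001→1 (0)
100  10010100000010→1 (1)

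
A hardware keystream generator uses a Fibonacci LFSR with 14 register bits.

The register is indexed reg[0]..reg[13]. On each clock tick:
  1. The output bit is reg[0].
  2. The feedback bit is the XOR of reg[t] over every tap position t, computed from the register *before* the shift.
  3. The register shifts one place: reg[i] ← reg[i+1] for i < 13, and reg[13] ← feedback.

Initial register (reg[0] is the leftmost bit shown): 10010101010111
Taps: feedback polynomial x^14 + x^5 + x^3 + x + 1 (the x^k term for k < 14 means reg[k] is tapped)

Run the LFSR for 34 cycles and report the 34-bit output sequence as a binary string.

1001010101011110111110110010111011

k : reg_k → out_k, fb_k
0: 10010101010111 → 1, fb=1
1: 00101010101111 → 0, fb=0
2: 01010101011110 → 0, fb=1
3: 10101010111101 → 1, fb=1
4: 01010101111011 → 0, fb=1
5: 10101011110111 → 1, fb=1
6: 01010111101111 → 0, fb=1
7: 10101111011111 → 1, fb=0
8: 01011110111110 → 0, fb=1
9: 10111101111101 → 1, fb=1
10: 01111011111011 → 0, fb=0
11: 11110111110110 → 1, fb=0
12: 11101111101100 → 1, fb=1
13: 11011111011001 → 1, fb=0
14: 10111110110010 → 1, fb=1
15: 01111101100101 → 0, fb=1
16: 11111011001011 → 1, fb=1
17: 11110110010111 → 1, fb=0
18: 11101100101110 → 1, fb=1
19: 11011001011101 → 1, fb=1
20: 10110010111011 → 1, fb=0
21: 01100101110110 → 0, fb=0
22: 11001011101100 → 1, fb=0
23: 10010111011000 → 1, fb=1
24: 00101110110001 → 0, fb=1
25: 01011101100011 → 0, fb=1
26: 10111011000111 → 1, fb=0
27: 01110110001110 → 0, fb=1
28: 11101100011101 → 1, fb=1
29: 11011000111011 → 1, fb=1
30: 10110001110111 → 1, fb=0
31: 01100011101110 → 0, fb=1
32: 11000111011101 → 1, fb=1
33: 10001110111011 → 1, fb=0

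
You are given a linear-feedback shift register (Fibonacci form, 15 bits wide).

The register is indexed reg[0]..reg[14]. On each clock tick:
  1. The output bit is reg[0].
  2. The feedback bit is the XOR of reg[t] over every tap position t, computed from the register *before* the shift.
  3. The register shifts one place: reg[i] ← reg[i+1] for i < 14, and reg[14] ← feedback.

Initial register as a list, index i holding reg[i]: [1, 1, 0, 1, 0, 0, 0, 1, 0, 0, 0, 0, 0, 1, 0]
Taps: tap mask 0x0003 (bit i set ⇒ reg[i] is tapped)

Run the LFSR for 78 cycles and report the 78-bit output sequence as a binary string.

step | reg (before) | out | fb
   0 | 110100010000010 | 1 | 0
   1 | 101000100000100 | 1 | 1
   2 | 010001000001001 | 0 | 1
   3 | 100010000010011 | 1 | 1
   4 | 000100000100111 | 0 | 0
   5 | 001000001001110 | 0 | 0
   6 | 010000010011100 | 0 | 1
   7 | 100000100111001 | 1 | 1
   8 | 000001001110011 | 0 | 0
   9 | 000010011100110 | 0 | 0
  10 | 000100111001100 | 0 | 0
  11 | 001001110011000 | 0 | 0
  12 | 010011100110000 | 0 | 1
  13 | 100111001100001 | 1 | 1
  14 | 001110011000011 | 0 | 0
  15 | 011100110000110 | 0 | 1
  16 | 111001100001101 | 1 | 0
  17 | 110011000011010 | 1 | 0
  18 | 100110000110100 | 1 | 1
  19 | 001100001101001 | 0 | 0
  20 | 011000011010010 | 0 | 1
  21 | 110000110100101 | 1 | 0
  22 | 100001101001010 | 1 | 1
  23 | 000011010010101 | 0 | 0
  24 | 000110100101010 | 0 | 0
  25 | 001101001010100 | 0 | 0
  26 | 011010010101000 | 0 | 1
  27 | 110100101010001 | 1 | 0
  28 | 101001010100010 | 1 | 1
  29 | 010010101000101 | 0 | 1
  30 | 100101010001011 | 1 | 1
  31 | 001010100010111 | 0 | 0
  32 | 010101000101110 | 0 | 1
  33 | 101010001011101 | 1 | 1
  34 | 010100010111011 | 0 | 1
  35 | 101000101110111 | 1 | 1
  36 | 010001011101111 | 0 | 1
  37 | 100010111011111 | 1 | 1
  38 | 000101110111111 | 0 | 0
  39 | 001011101111110 | 0 | 0
  40 | 010111011111100 | 0 | 1
  41 | 101110111111001 | 1 | 1
  42 | 011101111110011 | 0 | 1
  43 | 111011111100111 | 1 | 0
  44 | 110111111001110 | 1 | 0
  45 | 101111110011100 | 1 | 1
  46 | 011111100111001 | 0 | 1
  47 | 111111001110011 | 1 | 0
  48 | 111110011100110 | 1 | 0
  49 | 111100111001100 | 1 | 0
  50 | 111001110011000 | 1 | 0
  51 | 110011100110000 | 1 | 0
  52 | 100111001100000 | 1 | 1
  53 | 001110011000001 | 0 | 0
  54 | 011100110000010 | 0 | 1
  55 | 111001100000101 | 1 | 0
  56 | 110011000001010 | 1 | 0
  57 | 100110000010100 | 1 | 1
  58 | 001100000101001 | 0 | 0
  59 | 011000001010010 | 0 | 1
  60 | 110000010100101 | 1 | 0
  61 | 100000101001010 | 1 | 1
  62 | 000001010010101 | 0 | 0
  63 | 000010100101010 | 0 | 0
  64 | 000101001010100 | 0 | 0
  65 | 001010010101000 | 0 | 0
  66 | 010100101010000 | 0 | 1
  67 | 101001010100001 | 1 | 1
  68 | 010010101000011 | 0 | 1
  69 | 100101010000111 | 1 | 1
  70 | 001010100001111 | 0 | 0
  71 | 010101000011110 | 0 | 1
  72 | 101010000111101 | 1 | 1
  73 | 010100001111011 | 0 | 1
  74 | 101000011110111 | 1 | 1
  75 | 010000111101111 | 0 | 1
  76 | 100001111011111 | 1 | 1
  77 | 000011110111111 | 0 | 0

110100010000010011100110000110100101010001011101111110011100110000010100101010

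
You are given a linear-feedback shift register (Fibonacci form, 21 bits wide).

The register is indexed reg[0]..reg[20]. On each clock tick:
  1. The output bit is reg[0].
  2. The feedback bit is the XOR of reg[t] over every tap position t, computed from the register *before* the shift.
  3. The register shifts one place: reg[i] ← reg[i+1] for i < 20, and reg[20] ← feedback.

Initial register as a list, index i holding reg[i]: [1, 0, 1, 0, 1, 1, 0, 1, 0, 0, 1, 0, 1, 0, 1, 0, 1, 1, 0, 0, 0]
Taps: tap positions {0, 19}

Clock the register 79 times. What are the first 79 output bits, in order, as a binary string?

tick  register→output (feedback)
  0  101011010010101011000→1 (1)
  1  010110100101010110001→0 (0)
  2  101101001010101100010→1 (0)
  3  011010010101011000100→0 (0)
  4  110100101010110001000→1 (1)
  5  101001010101100010001→1 (1)
  6  010010101011000100011→0 (1)
  7  100101010110001000111→1 (0)
  8  001010101100010001110→0 (1)
  9  010101011000100011101→0 (0)
 10  101010110001000111010→1 (0)
 11  010101100010001110100→0 (0)
 12  101011000100011101000→1 (1)
 13  010110001000111010001→0 (0)
 14  101100010001110100010→1 (0)
 15  011000100011101000100→0 (0)
 16  110001000111010001000→1 (1)
 17  100010001110100010001→1 (1)
 18  000100011101000100011→0 (1)
 19  001000111010001000111→0 (1)
 20  010001110100010001111→0 (1)
 21  100011101000100011111→1 (0)
 22  000111010001000111110→0 (1)
 23  001110100010001111101→0 (0)
 24  011101000100011111010→0 (1)
 25  111010001000111110101→1 (1)
 26  110100010001111101011→1 (0)
 27  101000100011111010110→1 (0)
 28  010001000111110101100→0 (0)
 29  100010001111101011000→1 (1)
 30  000100011111010110001→0 (0)
 31  001000111110101100010→0 (1)
 32  010001111101011000101→0 (0)
 33  100011111010110001010→1 (0)
 34  000111110101100010100→0 (0)
 35  001111101011000101000→0 (0)
 36  011111010110001010000→0 (0)
 37  111110101100010100000→1 (1)
 38  111101011000101000001→1 (1)
 39  111010110001010000011→1 (0)
 40  110101100010100000110→1 (0)
 41  101011000101000001100→1 (1)
 42  010110001010000011001→0 (0)
 43  101100010100000110010→1 (0)
 44  011000101000001100100→0 (0)
 45  110001010000011001000→1 (1)
 46  100010100000110010001→1 (1)
 47  000101000001100100011→0 (1)
 48  001010000011001000111→0 (1)
 49  010100000110010001111→0 (1)
 50  101000001100100011111→1 (0)
 51  010000011001000111110→0 (1)
 52  100000110010001111101→1 (1)
 53  000001100100011111011→0 (1)
 54  000011001000111110111→0 (1)
 55  000110010001111101111→0 (1)
 56  001100100011111011111→0 (1)
 57  011001000111110111111→0 (1)
 58  110010001111101111111→1 (0)
 59  100100011111011111110→1 (0)
 60  001000111110111111100→0 (0)
 61  010001111101111111000→0 (0)
 62  100011111011111110000→1 (1)
 63  000111110111111100001→0 (0)
 64  001111101111111000010→0 (1)
 65  011111011111110000101→0 (0)
 66  111110111111100001010→1 (0)
 67  111101111111000010100→1 (1)
 68  111011111110000101001→1 (1)
 69  110111111100001010011→1 (0)
 70  101111111000010100110→1 (0)
 71  011111110000101001100→0 (0)
 72  111111100001010011000→1 (1)
 73  111111000010100110001→1 (1)
 74  111110000101001100011→1 (0)
 75  111100001010011000110→1 (0)
 76  111000010100110001100→1 (1)
 77  110000101001100011001→1 (1)
 78  100001010011000110011→1 (0)

1010110100101010110001000111010001000111110101100010100000110010001111101111111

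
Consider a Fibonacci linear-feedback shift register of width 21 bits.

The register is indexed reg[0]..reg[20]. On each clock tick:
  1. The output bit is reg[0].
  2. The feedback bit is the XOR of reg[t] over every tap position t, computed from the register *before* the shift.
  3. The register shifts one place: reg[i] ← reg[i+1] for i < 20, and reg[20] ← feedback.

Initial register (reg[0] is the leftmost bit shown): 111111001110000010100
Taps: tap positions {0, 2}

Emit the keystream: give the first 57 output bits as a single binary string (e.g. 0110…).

111111001110000010100000011110110001000100001100101110101

tick  register→output (feedback)
  0  111111001110000010100→1 (0)
  1  111110011100000101000→1 (0)
  2  111100111000001010000→1 (0)
  3  111001110000010100000→1 (0)
  4  110011100000101000000→1 (1)
  5  100111000001010000001→1 (1)
  6  001110000010100000011→0 (1)
  7  011100000101000000111→0 (1)
  8  111000001010000001111→1 (0)
  9  110000010100000011110→1 (1)
 10  100000101000000111101→1 (1)
 11  000001010000001111011→0 (0)
 12  000010100000011110110→0 (0)
 13  000101000000111101100→0 (0)
 14  001010000001111011000→0 (1)
 15  010100000011110110001→0 (0)
 16  101000000111101100010→1 (0)
 17  010000001111011000100→0 (0)
 18  100000011110110001000→1 (1)
 19  000000111101100010001→0 (0)
 20  000001111011000100010→0 (0)
 21  000011110110001000100→0 (0)
 22  000111101100010001000→0 (0)
 23  001111011000100010000→0 (1)
 24  011110110001000100001→0 (1)
 25  111101100010001000011→1 (0)
 26  111011000100010000110→1 (0)
 27  110110001000100001100→1 (1)
 28  101100010001000011001→1 (0)
 29  011000100010000110010→0 (1)
 30  110001000100001100101→1 (1)
 31  100010001000011001011→1 (1)
 32  000100010000110010111→0 (0)
 33  001000100001100101110→0 (1)
 34  010001000011001011101→0 (0)
 35  100010000110010111010→1 (1)
 36  000100001100101110101→0 (0)
 37  001000011001011101010→0 (1)
 38  010000110010111010101→0 (0)
 39  100001100101110101010→1 (1)
 40  000011001011101010101→0 (0)
 41  000110010111010101010→0 (0)
 42  001100101110101010100→0 (1)
 43  011001011101010101001→0 (1)
 44  110010111010101010011→1 (1)
 45  100101110101010100111→1 (1)
 46  001011101010101001111→0 (1)
 47  010111010101010011111→0 (0)
 48  101110101010100111110→1 (0)
 49  011101010101001111100→0 (1)
 50  111010101010011111001→1 (0)
 51  110101010100111110010→1 (1)
 52  101010101001111100101→1 (0)
 53  010101010011111001010→0 (0)
 54  101010100111110010100→1 (0)
 55  010101001111100101000→0 (0)
 56  101010011111001010000→1 (0)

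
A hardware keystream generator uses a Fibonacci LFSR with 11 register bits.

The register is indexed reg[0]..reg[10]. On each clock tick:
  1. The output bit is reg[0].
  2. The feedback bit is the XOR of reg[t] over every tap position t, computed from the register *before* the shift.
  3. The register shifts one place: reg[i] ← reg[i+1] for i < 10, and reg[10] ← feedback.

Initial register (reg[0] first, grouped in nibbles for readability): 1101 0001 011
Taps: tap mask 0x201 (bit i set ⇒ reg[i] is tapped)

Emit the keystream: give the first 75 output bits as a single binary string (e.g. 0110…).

tick  register→output (feedback)
  0  11010001011→1 (0)
  1  10100010110→1 (0)
  2  01000101100→0 (0)
  3  10001011000→1 (1)
  4  00010110001→0 (0)
  5  00101100010→0 (1)
  6  01011000101→0 (0)
  7  10110001010→1 (0)
  8  01100010100→0 (0)
  9  11000101000→1 (1)
 10  10001010001→1 (1)
 11  00010100011→0 (1)
 12  00101000111→0 (1)
 13  01010001111→0 (1)
 14  10100011111→1 (0)
 15  01000111110→0 (1)
 16  10001111101→1 (1)
 17  00011111011→0 (1)
 18  00111110111→0 (1)
 19  01111101111→0 (1)
 20  11111011111→1 (0)
 21  11110111110→1 (0)
 22  11101111100→1 (1)
 23  11011111001→1 (1)
 24  10111110011→1 (0)
 25  01111100110→0 (1)
 26  11111001101→1 (1)
 27  11110011011→1 (0)
 28  11100110110→1 (0)
 29  11001101100→1 (1)
 30  10011011001→1 (1)
 31  00110110011→0 (1)
 32  01101100111→0 (1)
 33  11011001111→1 (0)
 34  10110011110→1 (0)
 35  01100111100→0 (0)
 36  11001111000→1 (1)
 37  10011110001→1 (1)
 38  00111100011→0 (1)
 39  01111000111→0 (1)
 40  11110001111→1 (0)
 41  11100011110→1 (0)
 42  11000111100→1 (1)
 43  10001111001→1 (1)
 44  00011110011→0 (1)
 45  00111100111→0 (1)
 46  01111001111→0 (1)
 47  11110011111→1 (0)
 48  11100111110→1 (0)
 49  11001111100→1 (1)
 50  10011111001→1 (1)
 51  00111110011→0 (1)
 52  01111100111→0 (1)
 53  11111001111→1 (0)
 54  11110011110→1 (0)
 55  11100111100→1 (1)
 56  11001111001→1 (1)
 57  10011110011→1 (0)
 58  00111100110→0 (1)
 59  01111001101→0 (0)
 60  11110011010→1 (0)
 61  11100110100→1 (1)
 62  11001101001→1 (1)
 63  10011010011→1 (0)
 64  00110100110→0 (1)
 65  01101001101→0 (0)
 66  11010011010→1 (0)
 67  10100110100→1 (1)
 68  01001101001→0 (0)
 69  10011010010→1 (0)
 70  00110100100→0 (0)
 71  01101001000→0 (0)
 72  11010010000→1 (1)
 73  10100100001→1 (1)
 74  01001000011→0 (1)

110100010110001010001111101111100110110011110001111001111100111100110100110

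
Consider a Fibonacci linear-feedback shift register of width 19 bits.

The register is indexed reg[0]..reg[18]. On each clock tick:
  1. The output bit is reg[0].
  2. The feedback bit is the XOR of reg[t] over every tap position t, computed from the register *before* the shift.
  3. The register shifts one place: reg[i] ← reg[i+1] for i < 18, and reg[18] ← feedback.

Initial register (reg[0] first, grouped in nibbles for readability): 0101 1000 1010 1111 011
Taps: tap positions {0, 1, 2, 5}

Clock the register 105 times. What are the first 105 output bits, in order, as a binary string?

010110001010111101110011110101000100010000110100101010110100001101000111000101000000011011111101100110011

tick  register→output (feedback)
  0  0101100010101111011→0 (1)
  1  1011000101011110111→1 (0)
  2  0110001010111101110→0 (0)
  3  1100010101111011100→1 (1)
  4  1000101011110111001→1 (1)
  5  0001010111101110011→0 (1)
  6  0010101111011100111→0 (1)
  7  0101011110111001111→0 (0)
  8  1010111101110011110→1 (1)
  9  0101111011100111101→0 (0)
 10  1011110111001111010→1 (1)
 11  0111101110011110101→0 (0)
 12  1111011100111101010→1 (0)
 13  1110111001111010100→1 (0)
 14  1101110011110101000→1 (1)
 15  1011100111101010001→1 (0)
 16  0111001111010100010→0 (0)
 17  1110011110101000100→1 (0)
 18  1100111101010001000→1 (1)
 19  1001111010100010001→1 (0)
 20  0011110101000100010→0 (0)
 21  0111101010001000100→0 (0)
 22  1111010100010001000→1 (0)
 23  1110101000100010000→1 (1)
 24  1101010001000100001→1 (1)
 25  1010100010001000011→1 (0)
 26  0101000100010000110→0 (1)
 27  1010001000100001101→1 (0)
 28  0100010001000011010→0 (0)
 29  1000100010000110100→1 (1)
 30  0001000100001101001→0 (0)
 31  0010001000011010010→0 (1)
 32  0100010000110100101→0 (0)
 33  1000100001101001010→1 (1)
 34  0001000011010010101→0 (0)
 35  0010000110100101010→0 (1)
 36  0100001101001010101→0 (1)
 37  1000011010010101011→1 (0)
 38  0000110100101010110→0 (1)
 39  0001101001010101101→0 (0)
 40  0011010010101011010→0 (0)
 41  0110100101010110100→0 (0)
 42  1101001010101101000→1 (0)
 43  1010010101011010000→1 (1)
 44  0100101010110100001→0 (1)
 45  1001010101101000011→1 (0)
 46  0010101011010000110→0 (1)
 47  0101010110100001101→0 (0)
 48  1010101101000011010→1 (0)
 49  0101011010000110100→0 (0)
 50  1010110100001101000→1 (1)
 51  0101101000011010001→0 (1)
 52  1011010000110100011→1 (1)
 53  0110100001101000111→0 (0)
 54  1101000011010001110→1 (0)
 55  1010000110100011100→1 (0)
 56  0100001101000111000→0 (1)
 57  1000011010001110001→1 (0)
 58  0000110100011100010→0 (1)
 59  0001101000111000101→0 (0)
 60  0011010001110001010→0 (0)
 61  0110100011100010100→0 (0)
 62  1101000111000101000→1 (0)
 63  1010001110001010000→1 (0)
 64  0100011100010100000→0 (0)
 65  1000111000101000000→1 (0)
 66  0001110001010000000→0 (1)
 67  0011100010100000001→0 (1)
 68  0111000101000000011→0 (0)
 69  1110001010000000110→1 (1)
 70  1100010100000001101→1 (1)
 71  1000101000000011011→1 (1)
 72  0001010000000110111→0 (1)
 73  0010100000001101111→0 (1)
 74  0101000000011011111→0 (1)
 75  1010000000110111111→1 (0)
 76  0100000001101111110→0 (1)
 77  1000000011011111101→1 (1)
 78  0000000110111111011→0 (0)
 79  0000001101111110110→0 (0)
 80  0000011011111101100→0 (1)
 81  0000110111111011001→0 (1)
 82  0001101111110110011→0 (0)
 83  0011011111101100110→0 (0)
 84  0110111111011001100→0 (1)
 85  1101111110110011001→1 (1)
 86  1011111101100110011→1 (1)
 87  0111111011001100111→0 (1)
 88  1111110110011001111→1 (0)
 89  1111101100110011110→1 (1)
 90  1111011001100111101→1 (0)
 91  1110110011001111010→1 (0)
 92  1101100110011110100→1 (0)
 93  1011001100111101000→1 (0)
 94  0110011001111010000→0 (1)
 95  1100110011110100001→1 (1)
 96  1001100111101000011→1 (1)
 97  0011001111010000111→0 (1)
 98  0110011110100001111→0 (1)
 99  1100111101000011111→1 (1)
100  1001111010000111111→1 (0)
101  0011110100001111110→0 (0)
102  0111101000011111100→0 (0)
103  1111010000111111000→1 (0)
104  1110100001111110000→1 (1)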